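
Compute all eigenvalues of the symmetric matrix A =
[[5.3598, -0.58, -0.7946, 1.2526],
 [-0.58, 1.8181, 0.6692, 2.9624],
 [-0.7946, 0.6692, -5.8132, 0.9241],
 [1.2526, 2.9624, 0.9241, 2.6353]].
sigma(A) ≈ {-6, -1, 5, 6}

A is real symmetric, so its spectrum consists of real eigenvalues. Expanding the characteristic polynomial of the displayed matrix gives
  det(λ I - A) = p(λ) = λ^4 + (-4)λ^3 + (-41)λ^2 + (143.9983)λ + (180.0078).
Solving p(λ) = 0 yields eigenvalues ≈ -6, -1, 5, 6. (A is shown rounded to 4 decimals, so these recover the underlying integer eigenvalues to within that precision.)
Verification: the trace of A = 4 equals the sum of eigenvalues 4, and det(A) ≈ 180.0078 matches the eigenvalue product 180.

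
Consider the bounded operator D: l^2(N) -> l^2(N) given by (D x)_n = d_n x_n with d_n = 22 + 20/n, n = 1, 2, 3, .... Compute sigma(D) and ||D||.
sigma(D) = {22 + 20/n : n ≥ 1} ∪ {22}; ||D|| = 42

A bounded diagonal operator on l^2 with diagonal entries d_n has spectrum equal to the closure of {d_n : n ≥ 1}: every d_n is an eigenvalue (with eigenvector e_n), so {d_n} ⊂ sigma(D); the spectrum is closed, so its closure is too; and for lambda not in the closure, (D - lambda I) has bounded inverse (the diagonal entries 1/(d_n - lambda) are bounded). For our sequence d_n = 22 + 20/n, n = 1, 2, 3, ...:
  - {d_n} = {22 + 20/n : n ≥ 1}; the only limit point is 22
  - closure = {22 + 20/n : n ≥ 1} ∪ {22}
For the norm: a diagonal operator has ||D|| = sup_n |d_n|. Here d_n = 22 + 20/n is positive and decreasing, so sup_n |d_n| = d_1 = 22 + 20 = 42. So ||D|| = 42.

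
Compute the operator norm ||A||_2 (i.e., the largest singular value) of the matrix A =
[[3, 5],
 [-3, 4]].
||A||_2 = sqrt((59 + sqrt(565))/2) ≈ 6.4331 (= sqrt(largest eigenvalue of A^T A))

||A||_2 = sigma_max(A) = sqrt(lambda_max(A^T A)). Form the symmetric matrix M = A^T A =
[[18, 3],
 [3, 41]].
Its characteristic polynomial (trace, determinant of M give the coefficients) is
  p(λ) = det(λ I - M) = λ^2 - 59λ + 729.
For λ^2 - 59λ + 729 the discriminant is 565. It is nonnegative but not a perfect square, so the roots are real and irrational: λ = (59 ± sqrt(565))/2 ≈ 41.3849, 17.6151.
So the eigenvalues of A^T A are ≈ 17.6151, 41.3849 (all ≥ 0, as they must be for A^T A). The largest is λ_max = (59 + sqrt(565))/2 ≈ 41.3849, hence ||A||_2 = sqrt(λ_max) = sqrt((59 + sqrt(565))/2) ≈ 6.4331.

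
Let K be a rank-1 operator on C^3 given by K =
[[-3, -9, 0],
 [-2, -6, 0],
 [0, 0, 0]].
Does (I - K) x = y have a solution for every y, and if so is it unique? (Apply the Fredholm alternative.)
(I - K) is invertible (det(I - K) = 10 ≠ 0), so for every y in C^3 the equation (I - K) x = y has a unique solution.

K has rank 1, so it is an outer product K = u v^T: every row of K is a multiple of one row vector. Reading off the entries, u = (-3, -2, 0) and v = (1, 3, 0) (row i of K equals u_i·v^T). A rank-one matrix u v^T satisfies K u = u (v·u) and kills the (2)-dimensional subspace v^⊥, so its characteristic polynomial is lambda^2 (lambda - v·u) with v·u = tr K = -9. Hence the eigenvalues of I - K are 1 (multiplicity 2) and 1 - (-9) = 10, so det(I - K) = 10. (Direct check: I - K =
[[4, 9, 0],
 [2, 7, 0],
 [0, 0, 1]]
has determinant 10.) The finite-dimensional Fredholm alternative says: either (I - K) is invertible, or ker(I - K) ≠ {0} and then range(I - K) = ker((I - K)^*)^⊥, with dim ker(I - K) = dim ker((I - K)^*). Since det(I - K) ≠ 0, 1 is not an eigenvalue of K and ker(I - K) = {0}, so we are in the first case: for every y there is a unique x = (I - K)^(-1) y. Explicitly, by the Sherman–Morrison formula, (I - u v^T)^(-1) = I + u v^T/(1 - v·u), i.e. (I - K)^(-1) = I + K/(10).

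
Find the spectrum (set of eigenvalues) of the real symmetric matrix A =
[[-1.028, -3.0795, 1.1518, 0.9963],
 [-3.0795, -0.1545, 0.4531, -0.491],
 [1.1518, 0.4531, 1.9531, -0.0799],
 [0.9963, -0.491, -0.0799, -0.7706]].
sigma(A) ≈ {-4, -1, 2, 3}

A is real symmetric, so its spectrum consists of real eigenvalues. Expanding the characteristic polynomial of the displayed matrix gives
  det(λ I - A) = p(λ) = λ^4 + (0)λ^3 + (-15)λ^2 + (10)λ + (24).
Solving p(λ) = 0 yields eigenvalues ≈ -4, -1, 2, 3. (A is shown rounded to 4 decimals, so these recover the underlying integer eigenvalues to within that precision.)
Verification: the trace of A = 0 equals the sum of eigenvalues 0, and det(A) ≈ 23.9999 matches the eigenvalue product 24.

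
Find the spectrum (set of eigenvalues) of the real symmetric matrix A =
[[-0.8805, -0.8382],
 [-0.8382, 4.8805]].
sigma(A) ≈ {-1, 5}

A is real symmetric, so its spectrum consists of real eigenvalues. Expanding the characteristic polynomial of the displayed matrix gives
  det(λ I - A) = p(λ) = λ^2 + (-4)λ + (-5).
Solving p(λ) = 0 yields eigenvalues ≈ -1, 5. (A is shown rounded to 4 decimals, so these recover the underlying integer eigenvalues to within that precision.)
Verification: the trace of A = 4 equals the sum of eigenvalues 4, and det(A) ≈ -4.9999 matches the eigenvalue product -5.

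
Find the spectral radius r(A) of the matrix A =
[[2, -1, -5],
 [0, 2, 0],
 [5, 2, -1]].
r(A) = sqrt(23) ≈ 4.7958

The eigenvalues of A are the roots of its characteristic polynomial. With M = A (coefficients from the trace, the sum of principal 2x2 minors, and det A):
  p(λ) = det(λ I - M) = λ^3 - 3λ^2 + 25λ - 46.
By the rational root theorem any rational root is an integer divisor of 46. Testing λ = 2: p(2) = 8 - 12 + 50 - 46 = 0, so λ = 2 is a root. Dividing out (λ - 2) leaves p(λ) = (λ - 2)(λ^2 - λ + 23). For λ^2 - λ + 23 the discriminant is -91. It is negative, so the roots are the complex-conjugate pair λ = 1/2 ± (sqrt(91)/2) i ≈ 0.5 ± 4.7697i. For a conjugate pair the product of the roots equals the constant term, so |λ|^2 = 23 and |λ| = sqrt(23) ≈ 4.7958.
Thus the eigenvalues (to 4 decimals) are 0.5 ± 4.7697i (modulus 4.7958); 2 (modulus 2). The spectral radius is the largest modulus: r(A) = sqrt(23) ≈ 4.7958. (Cross-check: r(A) ≤ ||A||_2 ≈ 6.5614; equality holds whenever A is normal, though it can also hold for some non-normal A.)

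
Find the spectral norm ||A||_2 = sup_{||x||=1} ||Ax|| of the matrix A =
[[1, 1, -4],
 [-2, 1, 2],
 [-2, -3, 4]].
||A||_2 ≈ 7.0128 (= sqrt(largest eigenvalue of A^T A))

||A||_2 = sigma_max(A) = sqrt(lambda_max(A^T A)). Form the symmetric matrix M = A^T A =
[[9, 5, -16],
 [5, 11, -14],
 [-16, -14, 36]].
Its characteristic polynomial (trace, sum of principal 2x2 minors, determinant of M give the coefficients) is
  p(λ) = det(λ I - M) = λ^3 - 56λ^2 + 342λ - 324.
No integer candidate from the rational root theorem (±divisors of 324) is a root, so the roots are irrational. The cubic discriminant is Δ = 88054128 > 0, so there are three distinct real roots. p(1) = -37 and p(2) = 144 have opposite signs, so a root lies in (1, 2); Newton's method refines it to λ ≈ 1.165. p(5) = 111 and p(6) = -72 have opposite signs, so a root lies in (5, 6); Newton's method refines it to λ ≈ 5.6551. p(49) = -373 and p(50) = 1776 have opposite signs, so a root lies in (49, 50); Newton's method refines it to λ ≈ 49.1799. Check (Vieta): the three roots sum to 56, matching tr M = 56.
So the eigenvalues of A^T A are ≈ 1.165, 5.6551, 49.1799 (all ≥ 0, as they must be for A^T A). The largest is λ_max ≈ 49.1799, hence ||A||_2 = sqrt(λ_max) ≈ 7.0128.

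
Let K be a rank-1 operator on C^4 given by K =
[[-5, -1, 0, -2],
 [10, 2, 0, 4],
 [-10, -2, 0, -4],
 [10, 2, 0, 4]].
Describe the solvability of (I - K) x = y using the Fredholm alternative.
(I - K) is singular (det(I - K) = 0, i.e. 1 ∈ sigma(K)). (I - K) x = y is solvable iff y ⊥ ker((I - K)^*) = span{(-5, -1, 0, -2)}, i.e. iff -5y_1 - y_2 - 2y_4 = 0. When solvable, the solutions are x = y + c·(1, -2, 2, -2), c arbitrary (ker(I - K) = span{(1, -2, 2, -2)}, dimension 1).

K has rank 1, so it is an outer product K = u v^T: every row of K is a multiple of one row vector. Reading off the entries, u = (1, -2, 2, -2) and v = (-5, -1, 0, -2) (row i of K equals u_i·v^T). A rank-one matrix u v^T satisfies K u = u (v·u) and kills the (3)-dimensional subspace v^⊥, so its characteristic polynomial is lambda^3 (lambda - v·u) with v·u = tr K = 1. Hence the eigenvalues of I - K are 1 (multiplicity 3) and 1 - (1) = 0, so det(I - K) = 0. (Direct check: I - K =
[[6, 1, 0, 2],
 [-10, -1, 0, -4],
 [10, 2, 1, 4],
 [-10, -2, 0, -3]]
has determinant 0.) So 1 is an eigenvalue of K and (I - K) is not invertible. The finite-dimensional Fredholm alternative says: either (I - K) is invertible, or ker(I - K) ≠ {0} and then range(I - K) = ker((I - K)^*)^⊥, with dim ker(I - K) = dim ker((I - K)^*). We are in the second case, so we need both kernels. Kernel of I - K: (I - K) u = u - u (v·u) = u - u = 0, so ker(I - K) = span{u} = span{(1, -2, 2, -2)} (it is exactly 1-dimensional because rank(I - K) = 3). Kernel of the adjoint: K is real, so (I - K)^* = I - K^T = I - v u^T, and (I - v u^T) v = v - v (u·v) = 0; hence ker((I - K)^*) = span{v} = span{(-5, -1, 0, -2)}. Therefore (I - K) x = y is solvable iff <y, v> = 0, i.e. iff -5y_1 - y_2 - 2y_4 = 0. When this holds, K y = u (v·y) = 0, so (I - K) y = y and x = y is a particular solution; the full solution set is the line x = y + c·u = y + c·(1, -2, 2, -2), c ∈ C.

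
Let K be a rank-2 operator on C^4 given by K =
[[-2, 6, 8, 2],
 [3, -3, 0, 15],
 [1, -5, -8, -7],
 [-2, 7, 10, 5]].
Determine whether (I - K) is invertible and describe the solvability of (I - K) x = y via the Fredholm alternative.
(I - K) is invertible (det(I - K) = -67 ≠ 0), so for every y in C^4 the equation (I - K) x = y has a unique solution.

K has rank 2 and factors as K = U V^T = u1 v1^T + u2 v2^T with u1 = (-2, 3, 1, -2), v1 = (1, -2, -2, 2), u2 = (2, 3, -3, 3), v2 = (0, 1, 2, 3) (multiplying out reproduces the displayed K). The nonzero eigenvalues of U V^T coincide with those of the 2 x 2 matrix G = V^T U = [[v1·u1, v1·u2], [v2·u1, v2·u2]] = [[-14, 8], [-1, 6]], and by the Sylvester determinant identity det(I_4 - U V^T) = det(I_2 - V^T U) = det([[15, -8], [1, -5]]) = (15)(-5) - (-8)(1) = -67. (Direct check: I - K =
[[3, -6, -8, -2],
 [-3, 4, 0, -15],
 [-1, 5, 9, 7],
 [2, -7, -10, -4]]
has determinant -67.) The finite-dimensional Fredholm alternative says: either (I - K) is invertible, or ker(I - K) ≠ {0} and then range(I - K) = ker((I - K)^*)^⊥, with dim ker(I - K) = dim ker((I - K)^*). Since det(I - K) ≠ 0, 1 is not an eigenvalue of K and ker(I - K) = {0}, so we are in the first case: for every y there is a unique x = (I - K)^(-1) y. (Explicitly, by the Woodbury identity, (I - U V^T)^(-1) = I + U (I_2 - G)^(-1) V^T.)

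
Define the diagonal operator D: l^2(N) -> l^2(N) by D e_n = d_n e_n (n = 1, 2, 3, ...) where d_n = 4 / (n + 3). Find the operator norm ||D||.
||D|| = 1 (attained at n = 1)

For D diagonal, ||D|| = sup_n |d_n| = sup_n 4/(n + 3). This is positive and strictly decreasing in n, so the supremum is attained at n = 1: d_1 = 4/(1 + 3) = 1. Hence ||D|| = 1.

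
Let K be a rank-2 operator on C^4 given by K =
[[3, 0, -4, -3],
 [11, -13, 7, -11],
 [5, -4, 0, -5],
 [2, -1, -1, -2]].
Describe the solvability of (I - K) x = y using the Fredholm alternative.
(I - K) is invertible (det(I - K) = 32 ≠ 0), so for every y in C^4 the equation (I - K) x = y has a unique solution.

K has rank 2 and factors as K = U V^T = u1 v1^T + u2 v2^T with u1 = (2, 3, 2, 1), v1 = (3, -3, 1, -3), u2 = (-3, 2, -1, -1), v2 = (1, -2, 2, -1) (multiplying out reproduces the displayed K). The nonzero eigenvalues of U V^T coincide with those of the 2 x 2 matrix G = V^T U = [[v1·u1, v1·u2], [v2·u1, v2·u2]] = [[-4, -13], [-1, -8]], and by the Sylvester determinant identity det(I_4 - U V^T) = det(I_2 - V^T U) = det([[5, 13], [1, 9]]) = (5)(9) - (13)(1) = 32. (Direct check: I - K =
[[-2, 0, 4, 3],
 [-11, 14, -7, 11],
 [-5, 4, 1, 5],
 [-2, 1, 1, 3]]
has determinant 32.) The finite-dimensional Fredholm alternative says: either (I - K) is invertible, or ker(I - K) ≠ {0} and then range(I - K) = ker((I - K)^*)^⊥, with dim ker(I - K) = dim ker((I - K)^*). Since det(I - K) ≠ 0, 1 is not an eigenvalue of K and ker(I - K) = {0}, so we are in the first case: for every y there is a unique x = (I - K)^(-1) y. (Explicitly, by the Woodbury identity, (I - U V^T)^(-1) = I + U (I_2 - G)^(-1) V^T.)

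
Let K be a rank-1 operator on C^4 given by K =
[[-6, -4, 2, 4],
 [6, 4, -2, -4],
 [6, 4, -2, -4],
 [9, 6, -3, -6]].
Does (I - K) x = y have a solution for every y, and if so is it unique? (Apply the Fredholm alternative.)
(I - K) is invertible (det(I - K) = 11 ≠ 0), so for every y in C^4 the equation (I - K) x = y has a unique solution.

K has rank 1, so it is an outer product K = u v^T: every row of K is a multiple of one row vector. Reading off the entries, u = (2, -2, -2, -3) and v = (-3, -2, 1, 2) (row i of K equals u_i·v^T). A rank-one matrix u v^T satisfies K u = u (v·u) and kills the (3)-dimensional subspace v^⊥, so its characteristic polynomial is lambda^3 (lambda - v·u) with v·u = tr K = -10. Hence the eigenvalues of I - K are 1 (multiplicity 3) and 1 - (-10) = 11, so det(I - K) = 11. (Direct check: I - K =
[[7, 4, -2, -4],
 [-6, -3, 2, 4],
 [-6, -4, 3, 4],
 [-9, -6, 3, 7]]
has determinant 11.) The finite-dimensional Fredholm alternative says: either (I - K) is invertible, or ker(I - K) ≠ {0} and then range(I - K) = ker((I - K)^*)^⊥, with dim ker(I - K) = dim ker((I - K)^*). Since det(I - K) ≠ 0, 1 is not an eigenvalue of K and ker(I - K) = {0}, so we are in the first case: for every y there is a unique x = (I - K)^(-1) y. Explicitly, by the Sherman–Morrison formula, (I - u v^T)^(-1) = I + u v^T/(1 - v·u), i.e. (I - K)^(-1) = I + K/(11).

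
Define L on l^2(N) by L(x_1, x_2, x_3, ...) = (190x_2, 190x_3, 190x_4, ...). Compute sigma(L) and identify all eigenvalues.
sigma(L) = closed disk {z in C : |z| ≤ 190}; sigma_p(L) = open disk {z in C : |z| < 190}

Note L = 190·V where V is the unit left shift (V x)_k = x_{k+1}; so sigma(L) = 190·sigma(V) and ||L|| = 190||V||. ||L x||^2 = 36100sum_{k≥2} |x_k|^2 ≤ 36100||x||^2, with equality on {x : x_1 = 0}, so ||L|| = 190. For any lambda with |lambda| < 190, set r = lambda/190 (|r| < 1); the vector x = (1, r, r^2, ...) is in l^2 and satisfies L x = 190(r, r^2, ...) = lambda x, so lambda is an eigenvalue. On the boundary |lambda| = 190 the geometric series diverges, so no l^2 eigenvector exists, but these lambda lie in the approximate point spectrum. Hence sigma(L) is the closed disk of radius 190 and sigma_p(L) is the open disk.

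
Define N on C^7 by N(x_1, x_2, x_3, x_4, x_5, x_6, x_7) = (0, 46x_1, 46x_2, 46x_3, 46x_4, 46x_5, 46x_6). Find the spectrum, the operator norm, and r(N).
sigma(N) = {0}; ||N|| = 46; r(N) = 0. (N is nilpotent with N^7 = 0.)

On C^7, N is a strictly lower-triangular matrix with 46 on the subdiagonal and zeros elsewhere, so its characteristic polynomial is lambda^7 and every eigenvalue is 0: sigma(N) = {0}. For the operator norm, N e_i = 46e_{i+1} for i = 1, ..., 6 and N e_7 = 0, so the singular values of N are 46 (with multiplicity 6) and 0; hence ||N|| = 46. The spectral radius r(N) = max|lambda| = 0. Note ||N|| > r(N) — characteristic of non-normal nilpotent operators. Indeed N^7 = 0.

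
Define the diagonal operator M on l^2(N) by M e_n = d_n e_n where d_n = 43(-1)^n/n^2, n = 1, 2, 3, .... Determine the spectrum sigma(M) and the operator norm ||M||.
sigma(M) = {43(-1)^n/n^2 : n ≥ 1} ∪ {0}; ||M|| = 43

A bounded diagonal operator on l^2 with diagonal entries d_n has spectrum equal to the closure of {d_n : n ≥ 1}: every d_n is an eigenvalue (with eigenvector e_n), so {d_n} ⊂ sigma(M); the spectrum is closed, so its closure is too; and for lambda not in the closure, (M - lambda I) has bounded inverse (the diagonal entries 1/(d_n - lambda) are bounded). For our sequence d_n = 43(-1)^n/n^2, n = 1, 2, 3, ...:
  - {d_n} = {43(-1)^n/n^2 : n ≥ 1}; the only limit point is 0
  - closure = {43(-1)^n/n^2 : n ≥ 1} ∪ {0}
For the norm: a diagonal operator has ||M|| = sup_n |d_n|. Here |d_n| = 43/n^2 is decreasing, so sup_n |d_n| = |d_1| = 43. So ||M|| = 43.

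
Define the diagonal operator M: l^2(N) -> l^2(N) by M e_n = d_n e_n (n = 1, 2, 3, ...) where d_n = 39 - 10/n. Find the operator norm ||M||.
||M|| = 39

For a diagonal operator on l^2 with entries d_n, ||M|| = sup_n |d_n|. Here d_1 = 29, d_2 = 34, ..., and d_n = 39 - 10/n increases monotonically toward 39. All terms lie in [29, 39), so |d_n| = d_n and the supremum is the limit 39, which is not attained by any individual d_n. Hence ||M|| = 39.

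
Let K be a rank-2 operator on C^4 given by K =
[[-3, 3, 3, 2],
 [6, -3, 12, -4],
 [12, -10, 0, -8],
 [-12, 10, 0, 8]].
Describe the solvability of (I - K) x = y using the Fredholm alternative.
(I - K) is invertible (det(I - K) = 90 ≠ 0), so for every y in C^4 the equation (I - K) x = y has a unique solution.

K has rank 2 and factors as K = U V^T = u1 v1^T + u2 v2^T with u1 = (1, 1, -2, 2), v1 = (-3, 3, 3, 2), u2 = (0, -3, -2, 2), v2 = (-3, 2, -3, 2) (multiplying out reproduces the displayed K). The nonzero eigenvalues of U V^T coincide with those of the 2 x 2 matrix G = V^T U = [[v1·u1, v1·u2], [v2·u1, v2·u2]] = [[-2, -11], [9, 4]], and by the Sylvester determinant identity det(I_4 - U V^T) = det(I_2 - V^T U) = det([[3, 11], [-9, -3]]) = (3)(-3) - (11)(-9) = 90. (Direct check: I - K =
[[4, -3, -3, -2],
 [-6, 4, -12, 4],
 [-12, 10, 1, 8],
 [12, -10, 0, -7]]
has determinant 90.) The finite-dimensional Fredholm alternative says: either (I - K) is invertible, or ker(I - K) ≠ {0} and then range(I - K) = ker((I - K)^*)^⊥, with dim ker(I - K) = dim ker((I - K)^*). Since det(I - K) ≠ 0, 1 is not an eigenvalue of K and ker(I - K) = {0}, so we are in the first case: for every y there is a unique x = (I - K)^(-1) y. (Explicitly, by the Woodbury identity, (I - U V^T)^(-1) = I + U (I_2 - G)^(-1) V^T.)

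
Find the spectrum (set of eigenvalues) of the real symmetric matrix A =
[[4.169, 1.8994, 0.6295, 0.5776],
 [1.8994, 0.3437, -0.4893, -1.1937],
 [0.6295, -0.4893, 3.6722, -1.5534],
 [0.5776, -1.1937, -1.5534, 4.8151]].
sigma(A) ≈ {-1, 3, 5, 6}

A is real symmetric, so its spectrum consists of real eigenvalues. Expanding the characteristic polynomial of the displayed matrix gives
  det(λ I - A) = p(λ) = λ^4 + (-13)λ^3 + (49)λ^2 + (-27.0042)λ + (-89.993).
Solving p(λ) = 0 yields eigenvalues ≈ -1, 3, 5, 6. (A is shown rounded to 4 decimals, so these recover the underlying integer eigenvalues to within that precision.)
Verification: the trace of A = 13 equals the sum of eigenvalues 13, and det(A) ≈ -89.9930 matches the eigenvalue product -90.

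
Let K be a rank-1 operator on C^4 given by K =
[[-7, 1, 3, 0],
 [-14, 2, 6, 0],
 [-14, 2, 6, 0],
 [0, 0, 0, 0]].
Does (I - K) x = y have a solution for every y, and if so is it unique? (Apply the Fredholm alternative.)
(I - K) is singular (det(I - K) = 0, i.e. 1 ∈ sigma(K)). (I - K) x = y is solvable iff y ⊥ ker((I - K)^*) = span{(-7, 1, 3, 0)}, i.e. iff -7y_1 + y_2 + 3y_3 = 0. When solvable, the solutions are x = y + c·(1, 2, 2, 0), c arbitrary (ker(I - K) = span{(1, 2, 2, 0)}, dimension 1).

K has rank 1, so it is an outer product K = u v^T: every row of K is a multiple of one row vector. Reading off the entries, u = (1, 2, 2, 0) and v = (-7, 1, 3, 0) (row i of K equals u_i·v^T). A rank-one matrix u v^T satisfies K u = u (v·u) and kills the (3)-dimensional subspace v^⊥, so its characteristic polynomial is lambda^3 (lambda - v·u) with v·u = tr K = 1. Hence the eigenvalues of I - K are 1 (multiplicity 3) and 1 - (1) = 0, so det(I - K) = 0. (Direct check: I - K =
[[8, -1, -3, 0],
 [14, -1, -6, 0],
 [14, -2, -5, 0],
 [0, 0, 0, 1]]
has determinant 0.) So 1 is an eigenvalue of K and (I - K) is not invertible. The finite-dimensional Fredholm alternative says: either (I - K) is invertible, or ker(I - K) ≠ {0} and then range(I - K) = ker((I - K)^*)^⊥, with dim ker(I - K) = dim ker((I - K)^*). We are in the second case, so we need both kernels. Kernel of I - K: (I - K) u = u - u (v·u) = u - u = 0, so ker(I - K) = span{u} = span{(1, 2, 2, 0)} (it is exactly 1-dimensional because rank(I - K) = 3). Kernel of the adjoint: K is real, so (I - K)^* = I - K^T = I - v u^T, and (I - v u^T) v = v - v (u·v) = 0; hence ker((I - K)^*) = span{v} = span{(-7, 1, 3, 0)}. Therefore (I - K) x = y is solvable iff <y, v> = 0, i.e. iff -7y_1 + y_2 + 3y_3 = 0. When this holds, K y = u (v·y) = 0, so (I - K) y = y and x = y is a particular solution; the full solution set is the line x = y + c·u = y + c·(1, 2, 2, 0), c ∈ C.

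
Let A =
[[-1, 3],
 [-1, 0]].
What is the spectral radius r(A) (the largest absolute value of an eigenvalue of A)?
r(A) = sqrt(3) ≈ 1.7321

The eigenvalues of A are the roots of its characteristic polynomial. With M = A (coefficients from the trace and determinant):
  p(λ) = det(λ I - M) = λ^2 + λ + 3.
For λ^2 + λ + 3 the discriminant is -11. It is negative, so the roots are the complex-conjugate pair λ = -1/2 ± (sqrt(11)/2) i ≈ -0.5 ± 1.6583i. For a conjugate pair the product of the roots equals the constant term, so |λ|^2 = 3 and |λ| = sqrt(3) ≈ 1.7321.
Thus the eigenvalues (to 4 decimals) are -0.5 ± 1.6583i (modulus 1.7321). The spectral radius is the largest modulus: r(A) = sqrt(3) ≈ 1.7321. (Cross-check: r(A) ≤ ||A||_2 ≈ 3.1796; equality holds whenever A is normal, though it can also hold for some non-normal A.)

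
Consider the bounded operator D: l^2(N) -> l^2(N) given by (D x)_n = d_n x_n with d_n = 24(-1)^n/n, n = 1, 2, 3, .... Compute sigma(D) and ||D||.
sigma(D) = {24(-1)^n/n : n ≥ 1} ∪ {0}; ||D|| = 24

A bounded diagonal operator on l^2 with diagonal entries d_n has spectrum equal to the closure of {d_n : n ≥ 1}: every d_n is an eigenvalue (with eigenvector e_n), so {d_n} ⊂ sigma(D); the spectrum is closed, so its closure is too; and for lambda not in the closure, (D - lambda I) has bounded inverse (the diagonal entries 1/(d_n - lambda) are bounded). For our sequence d_n = 24(-1)^n/n, n = 1, 2, 3, ...:
  - {d_n} = {24(-1)^n/n : n ≥ 1}; the only limit point is 0
  - closure = {24(-1)^n/n : n ≥ 1} ∪ {0}
For the norm: a diagonal operator has ||D|| = sup_n |d_n|. Here |d_n| = 24/n is decreasing, so sup_n |d_n| = |d_1| = 24. So ||D|| = 24.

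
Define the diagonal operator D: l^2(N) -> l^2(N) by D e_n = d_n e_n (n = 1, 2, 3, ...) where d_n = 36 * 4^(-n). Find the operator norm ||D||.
||D|| = 9 (attained at n = 1)

For D diagonal, ||D|| = sup_n |d_n|. The sequence d_n = 36 * 4^(-n) is positive and strictly decreasing (ratio 4^(-1) < 1), so the supremum is d_1 = 36/4 = 9. Hence ||D|| = 9.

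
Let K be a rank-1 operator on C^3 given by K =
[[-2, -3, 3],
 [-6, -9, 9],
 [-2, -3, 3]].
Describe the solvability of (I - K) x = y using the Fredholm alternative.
(I - K) is invertible (det(I - K) = 9 ≠ 0), so for every y in C^3 the equation (I - K) x = y has a unique solution.

K has rank 1, so it is an outer product K = u v^T: every row of K is a multiple of one row vector. Reading off the entries, u = (-1, -3, -1) and v = (2, 3, -3) (row i of K equals u_i·v^T). A rank-one matrix u v^T satisfies K u = u (v·u) and kills the (2)-dimensional subspace v^⊥, so its characteristic polynomial is lambda^2 (lambda - v·u) with v·u = tr K = -8. Hence the eigenvalues of I - K are 1 (multiplicity 2) and 1 - (-8) = 9, so det(I - K) = 9. (Direct check: I - K =
[[3, 3, -3],
 [6, 10, -9],
 [2, 3, -2]]
has determinant 9.) The finite-dimensional Fredholm alternative says: either (I - K) is invertible, or ker(I - K) ≠ {0} and then range(I - K) = ker((I - K)^*)^⊥, with dim ker(I - K) = dim ker((I - K)^*). Since det(I - K) ≠ 0, 1 is not an eigenvalue of K and ker(I - K) = {0}, so we are in the first case: for every y there is a unique x = (I - K)^(-1) y. Explicitly, by the Sherman–Morrison formula, (I - u v^T)^(-1) = I + u v^T/(1 - v·u), i.e. (I - K)^(-1) = I + K/(9).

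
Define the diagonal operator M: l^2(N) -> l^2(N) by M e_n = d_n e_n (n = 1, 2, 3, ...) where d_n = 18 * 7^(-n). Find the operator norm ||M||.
||M|| = 18/7 (attained at n = 1)

For M diagonal, ||M|| = sup_n |d_n|. The sequence d_n = 18 * 7^(-n) is positive and strictly decreasing (ratio 7^(-1) < 1), so the supremum is d_1 = 18/7. Hence ||M|| = 18/7.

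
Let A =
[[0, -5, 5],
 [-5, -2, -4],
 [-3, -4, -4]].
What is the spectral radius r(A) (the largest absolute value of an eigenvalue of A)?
r(A) ≈ 5.8793

The eigenvalues of A are the roots of its characteristic polynomial. With M = A (coefficients from the trace, the sum of principal 2x2 minors, and det A):
  p(λ) = det(λ I - M) = λ^3 + 6λ^2 - 18λ - 110.
No integer candidate from the rational root theorem (±divisors of 110) is a root, so the roots are irrational. The cubic discriminant is Δ = 17172 > 0, so there are three distinct real roots. p(-6) = -2 and p(-5) = 5 have opposite signs, so a root lies in (-6, -5); Newton's method refines it to λ ≈ -5.8793. p(-5) = 5 and p(-4) = -6 have opposite signs, so a root lies in (-5, -4); Newton's method refines it to λ ≈ -4.3863. p(4) = -22 and p(5) = 75 have opposite signs, so a root lies in (4, 5); Newton's method refines it to λ ≈ 4.2655. Check (Vieta): the three roots sum to -6, matching tr M = -6.
Thus the eigenvalues (to 4 decimals) are -5.8793 (modulus 5.8793); -4.3863 (modulus 4.3863); 4.2655 (modulus 4.2655). The spectral radius is the largest modulus: r(A) ≈ 5.8793. (Cross-check: r(A) ≤ ||A||_2 ≈ 9.1456; equality holds whenever A is normal, though it can also hold for some non-normal A.)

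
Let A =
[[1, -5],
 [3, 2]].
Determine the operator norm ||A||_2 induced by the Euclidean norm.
||A||_2 = sqrt((39 + sqrt(365))/2) ≈ 5.39 (= sqrt(largest eigenvalue of A^T A))

||A||_2 = sigma_max(A) = sqrt(lambda_max(A^T A)). Form the symmetric matrix M = A^T A =
[[10, 1],
 [1, 29]].
Its characteristic polynomial (trace, determinant of M give the coefficients) is
  p(λ) = det(λ I - M) = λ^2 - 39λ + 289.
For λ^2 - 39λ + 289 the discriminant is 365. It is nonnegative but not a perfect square, so the roots are real and irrational: λ = (39 ± sqrt(365))/2 ≈ 29.0525, 9.9475.
So the eigenvalues of A^T A are ≈ 9.9475, 29.0525 (all ≥ 0, as they must be for A^T A). The largest is λ_max = (39 + sqrt(365))/2 ≈ 29.0525, hence ||A||_2 = sqrt(λ_max) = sqrt((39 + sqrt(365))/2) ≈ 5.39.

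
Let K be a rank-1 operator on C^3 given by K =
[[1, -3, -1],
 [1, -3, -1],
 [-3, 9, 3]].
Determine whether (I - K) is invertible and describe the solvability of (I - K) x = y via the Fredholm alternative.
(I - K) is singular (det(I - K) = 0, i.e. 1 ∈ sigma(K)). (I - K) x = y is solvable iff y ⊥ ker((I - K)^*) = span{(1, -3, -1)}, i.e. iff y_1 - 3y_2 - y_3 = 0. When solvable, the solutions are x = y + c·(1, 1, -3), c arbitrary (ker(I - K) = span{(1, 1, -3)}, dimension 1).

K has rank 1, so it is an outer product K = u v^T: every row of K is a multiple of one row vector. Reading off the entries, u = (1, 1, -3) and v = (1, -3, -1) (row i of K equals u_i·v^T). A rank-one matrix u v^T satisfies K u = u (v·u) and kills the (2)-dimensional subspace v^⊥, so its characteristic polynomial is lambda^2 (lambda - v·u) with v·u = tr K = 1. Hence the eigenvalues of I - K are 1 (multiplicity 2) and 1 - (1) = 0, so det(I - K) = 0. (Direct check: I - K =
[[0, 3, 1],
 [-1, 4, 1],
 [3, -9, -2]]
has determinant 0.) So 1 is an eigenvalue of K and (I - K) is not invertible. The finite-dimensional Fredholm alternative says: either (I - K) is invertible, or ker(I - K) ≠ {0} and then range(I - K) = ker((I - K)^*)^⊥, with dim ker(I - K) = dim ker((I - K)^*). We are in the second case, so we need both kernels. Kernel of I - K: (I - K) u = u - u (v·u) = u - u = 0, so ker(I - K) = span{u} = span{(1, 1, -3)} (it is exactly 1-dimensional because rank(I - K) = 2). Kernel of the adjoint: K is real, so (I - K)^* = I - K^T = I - v u^T, and (I - v u^T) v = v - v (u·v) = 0; hence ker((I - K)^*) = span{v} = span{(1, -3, -1)}. Therefore (I - K) x = y is solvable iff <y, v> = 0, i.e. iff y_1 - 3y_2 - y_3 = 0. When this holds, K y = u (v·y) = 0, so (I - K) y = y and x = y is a particular solution; the full solution set is the line x = y + c·u = y + c·(1, 1, -3), c ∈ C.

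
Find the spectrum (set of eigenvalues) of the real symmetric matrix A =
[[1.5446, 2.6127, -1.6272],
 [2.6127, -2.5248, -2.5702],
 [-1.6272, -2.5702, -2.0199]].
sigma(A) ≈ {-5, -2, 4}

A is real symmetric, so its spectrum consists of real eigenvalues. Expanding the characteristic polynomial of the displayed matrix gives
  det(λ I - A) = p(λ) = λ^3 + (3)λ^2 + (-18)λ + (-40).
Solving p(λ) = 0 yields eigenvalues ≈ -5, -2, 4. (A is shown rounded to 4 decimals, so these recover the underlying integer eigenvalues to within that precision.)
Verification: the trace of A = -3 equals the sum of eigenvalues -3, and det(A) ≈ 40.0009 matches the eigenvalue product 40.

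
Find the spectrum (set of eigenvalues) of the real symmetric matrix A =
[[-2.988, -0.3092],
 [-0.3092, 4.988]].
sigma(A) ≈ {-3, 5}

A is real symmetric, so its spectrum consists of real eigenvalues. Expanding the characteristic polynomial of the displayed matrix gives
  det(λ I - A) = p(λ) = λ^2 + (-2)λ + (-15).
Solving p(λ) = 0 yields eigenvalues ≈ -3, 5. (A is shown rounded to 4 decimals, so these recover the underlying integer eigenvalues to within that precision.)
Verification: the trace of A = 2 equals the sum of eigenvalues 2, and det(A) ≈ -14.9997 matches the eigenvalue product -15.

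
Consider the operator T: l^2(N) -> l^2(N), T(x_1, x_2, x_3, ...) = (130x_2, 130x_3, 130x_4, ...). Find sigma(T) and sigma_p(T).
sigma(T) = closed disk {z in C : |z| ≤ 130}; sigma_p(T) = open disk {z in C : |z| < 130}

Note T = 130·V where V is the unit left shift (V x)_k = x_{k+1}; so sigma(T) = 130·sigma(V) and ||T|| = 130||V||. ||T x||^2 = 16900sum_{k≥2} |x_k|^2 ≤ 16900||x||^2, with equality on {x : x_1 = 0}, so ||T|| = 130. For any lambda with |lambda| < 130, set r = lambda/130 (|r| < 1); the vector x = (1, r, r^2, ...) is in l^2 and satisfies T x = 130(r, r^2, ...) = lambda x, so lambda is an eigenvalue. On the boundary |lambda| = 130 the geometric series diverges, so no l^2 eigenvector exists, but these lambda lie in the approximate point spectrum. Hence sigma(T) is the closed disk of radius 130 and sigma_p(T) is the open disk.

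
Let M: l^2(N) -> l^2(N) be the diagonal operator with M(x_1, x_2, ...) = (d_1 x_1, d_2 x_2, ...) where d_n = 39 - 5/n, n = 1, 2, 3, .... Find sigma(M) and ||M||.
sigma(M) = {39 - 5/n : n ≥ 1} ∪ {39}; ||M|| = 39

A bounded diagonal operator on l^2 with diagonal entries d_n has spectrum equal to the closure of {d_n : n ≥ 1}: every d_n is an eigenvalue (with eigenvector e_n), so {d_n} ⊂ sigma(M); the spectrum is closed, so its closure is too; and for lambda not in the closure, (M - lambda I) has bounded inverse (the diagonal entries 1/(d_n - lambda) are bounded). For our sequence d_n = 39 - 5/n, n = 1, 2, 3, ...:
  - {d_n} = {39 - 5/n : n ≥ 1}; the only limit point is 39
  - closure = {39 - 5/n : n ≥ 1} ∪ {39}
For the norm: a diagonal operator has ||M|| = sup_n |d_n|. Here d_n = 39 - 5/n increases monotonically from d_1 = 34 toward 39, with all terms in [34, 39); so sup_n |d_n| = 39 (the supremum is the limit, not attained). So ||M|| = 39.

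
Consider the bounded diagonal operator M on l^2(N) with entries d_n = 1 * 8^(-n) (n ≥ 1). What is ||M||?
||M|| = 1/8 (attained at n = 1)

For M diagonal, ||M|| = sup_n |d_n|. The sequence d_n = 1 * 8^(-n) is positive and strictly decreasing (ratio 8^(-1) < 1), so the supremum is d_1 = 1/8. Hence ||M|| = 1/8.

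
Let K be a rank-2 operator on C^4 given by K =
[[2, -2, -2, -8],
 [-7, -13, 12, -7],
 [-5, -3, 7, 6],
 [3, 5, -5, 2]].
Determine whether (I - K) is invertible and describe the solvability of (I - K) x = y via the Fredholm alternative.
(I - K) is invertible (det(I - K) = -7 ≠ 0), so for every y in C^4 the equation (I - K) x = y has a unique solution.

K has rank 2 and factors as K = U V^T = u1 v1^T + u2 v2^T with u1 = (-2, -3, 1, 1), v1 = (1, 3, -2, 3), u2 = (2, -2, -3, 1), v2 = (2, 2, -3, -1) (multiplying out reproduces the displayed K). The nonzero eigenvalues of U V^T coincide with those of the 2 x 2 matrix G = V^T U = [[v1·u1, v1·u2], [v2·u1, v2·u2]] = [[-10, 5], [-14, 8]], and by the Sylvester determinant identity det(I_4 - U V^T) = det(I_2 - V^T U) = det([[11, -5], [14, -7]]) = (11)(-7) - (-5)(14) = -7. (Direct check: I - K =
[[-1, 2, 2, 8],
 [7, 14, -12, 7],
 [5, 3, -6, -6],
 [-3, -5, 5, -1]]
has determinant -7.) The finite-dimensional Fredholm alternative says: either (I - K) is invertible, or ker(I - K) ≠ {0} and then range(I - K) = ker((I - K)^*)^⊥, with dim ker(I - K) = dim ker((I - K)^*). Since det(I - K) ≠ 0, 1 is not an eigenvalue of K and ker(I - K) = {0}, so we are in the first case: for every y there is a unique x = (I - K)^(-1) y. (Explicitly, by the Woodbury identity, (I - U V^T)^(-1) = I + U (I_2 - G)^(-1) V^T.)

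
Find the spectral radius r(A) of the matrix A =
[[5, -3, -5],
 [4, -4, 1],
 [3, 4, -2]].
r(A) ≈ 5.6372

The eigenvalues of A are the roots of its characteristic polynomial. With M = A (coefficients from the trace, the sum of principal 2x2 minors, and det A):
  p(λ) = det(λ I - M) = λ^3 + λ^2 + λ + 153.
No integer candidate from the rational root theorem (±divisors of 153) is a root, so the roots are irrational. The cubic discriminant is Δ = -629904 < 0, so there is one real root and a complex-conjugate pair. p(-6) = -33 and p(-5) = 48 have opposite signs, so a root lies in (-6, -5); Newton's method refines it to λ ≈ -5.6372. Dividing out (λ - (-5.6372)) leaves approximately λ^2 - 4.6372λ + 27.141. For λ^2 - 4.6372λ + 27.141 the discriminant is -87.0603. It is negative, so the remaining roots are the complex-conjugate pair λ ≈ 2.3186 ± 4.6653i. Their product equals the constant term, so |λ|^2 ≈ 27.141 and |λ| ≈ 5.2097.
Thus the eigenvalues (to 4 decimals) are -5.6372 (modulus 5.6372); 2.3186 ± 4.6653i (modulus 5.2097). The spectral radius is the largest modulus: r(A) ≈ 5.6372. (Cross-check: r(A) ≤ ||A||_2 ≈ 8.7918; equality holds whenever A is normal, though it can also hold for some non-normal A.)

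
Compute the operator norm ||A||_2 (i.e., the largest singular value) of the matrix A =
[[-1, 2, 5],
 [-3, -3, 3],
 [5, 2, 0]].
||A||_2 ≈ 7.2671 (= sqrt(largest eigenvalue of A^T A))

||A||_2 = sigma_max(A) = sqrt(lambda_max(A^T A)). Form the symmetric matrix M = A^T A =
[[35, 17, -14],
 [17, 17, 1],
 [-14, 1, 34]].
Its characteristic polynomial (trace, sum of principal 2x2 minors, determinant of M give the coefficients) is
  p(λ) = det(λ I - M) = λ^3 - 86λ^2 + 1877λ - 6561.
No integer candidate from the rational root theorem (±divisors of 6561) is a root, so the roots are irrational. The cubic discriminant is Δ = 814109777 > 0, so there are three distinct real roots. p(4) = -365 and p(5) = 799 have opposite signs, so a root lies in (4, 5); Newton's method refines it to λ ≈ 4.3004. p(28) = 523 and p(29) = -65 have opposite signs, so a root lies in (28, 29); Newton's method refines it to λ ≈ 28.8895. p(52) = -893 and p(53) = 223 have opposite signs, so a root lies in (52, 53); Newton's method refines it to λ ≈ 52.8101. Check (Vieta): the three roots sum to 86, matching tr M = 86.
So the eigenvalues of A^T A are ≈ 4.3004, 28.8895, 52.8101 (all ≥ 0, as they must be for A^T A). The largest is λ_max ≈ 52.8101, hence ||A||_2 = sqrt(λ_max) ≈ 7.2671.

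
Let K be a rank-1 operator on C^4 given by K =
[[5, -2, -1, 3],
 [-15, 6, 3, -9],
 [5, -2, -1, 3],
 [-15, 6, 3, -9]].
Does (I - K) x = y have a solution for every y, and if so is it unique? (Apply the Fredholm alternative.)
(I - K) is singular (det(I - K) = 0, i.e. 1 ∈ sigma(K)). (I - K) x = y is solvable iff y ⊥ ker((I - K)^*) = span{(5, -2, -1, 3)}, i.e. iff 5y_1 - 2y_2 - y_3 + 3y_4 = 0. When solvable, the solutions are x = y + c·(1, -3, 1, -3), c arbitrary (ker(I - K) = span{(1, -3, 1, -3)}, dimension 1).

K has rank 1, so it is an outer product K = u v^T: every row of K is a multiple of one row vector. Reading off the entries, u = (1, -3, 1, -3) and v = (5, -2, -1, 3) (row i of K equals u_i·v^T). A rank-one matrix u v^T satisfies K u = u (v·u) and kills the (3)-dimensional subspace v^⊥, so its characteristic polynomial is lambda^3 (lambda - v·u) with v·u = tr K = 1. Hence the eigenvalues of I - K are 1 (multiplicity 3) and 1 - (1) = 0, so det(I - K) = 0. (Direct check: I - K =
[[-4, 2, 1, -3],
 [15, -5, -3, 9],
 [-5, 2, 2, -3],
 [15, -6, -3, 10]]
has determinant 0.) So 1 is an eigenvalue of K and (I - K) is not invertible. The finite-dimensional Fredholm alternative says: either (I - K) is invertible, or ker(I - K) ≠ {0} and then range(I - K) = ker((I - K)^*)^⊥, with dim ker(I - K) = dim ker((I - K)^*). We are in the second case, so we need both kernels. Kernel of I - K: (I - K) u = u - u (v·u) = u - u = 0, so ker(I - K) = span{u} = span{(1, -3, 1, -3)} (it is exactly 1-dimensional because rank(I - K) = 3). Kernel of the adjoint: K is real, so (I - K)^* = I - K^T = I - v u^T, and (I - v u^T) v = v - v (u·v) = 0; hence ker((I - K)^*) = span{v} = span{(5, -2, -1, 3)}. Therefore (I - K) x = y is solvable iff <y, v> = 0, i.e. iff 5y_1 - 2y_2 - y_3 + 3y_4 = 0. When this holds, K y = u (v·y) = 0, so (I - K) y = y and x = y is a particular solution; the full solution set is the line x = y + c·u = y + c·(1, -3, 1, -3), c ∈ C.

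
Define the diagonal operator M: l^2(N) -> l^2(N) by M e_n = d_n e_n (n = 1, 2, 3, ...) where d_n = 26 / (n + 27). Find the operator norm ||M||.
||M|| = 13/14 (attained at n = 1)

For M diagonal, ||M|| = sup_n |d_n| = sup_n 26/(n + 27). This is positive and strictly decreasing in n, so the supremum is attained at n = 1: d_1 = 26/(1 + 27) = 13/14. Hence ||M|| = 13/14.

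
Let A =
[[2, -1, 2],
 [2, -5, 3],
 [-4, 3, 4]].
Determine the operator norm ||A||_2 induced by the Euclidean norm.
||A||_2 ≈ 7.3569 (= sqrt(largest eigenvalue of A^T A))

||A||_2 = sigma_max(A) = sqrt(lambda_max(A^T A)). Form the symmetric matrix M = A^T A =
[[24, -24, -6],
 [-24, 35, -5],
 [-6, -5, 29]].
Its characteristic polynomial (trace, sum of principal 2x2 minors, determinant of M give the coefficients) is
  p(λ) = det(λ I - M) = λ^3 - 88λ^2 + 1914λ - 4356.
No integer candidate from the rational root theorem (±divisors of 4356) is a root, so the roots are irrational. The cubic discriminant is Δ = 1142509104 > 0, so there are three distinct real roots. p(2) = -872 and p(3) = 621 have opposite signs, so a root lies in (2, 3); Newton's method refines it to λ ≈ 2.5709. p(31) = 201 and p(32) = -452 have opposite signs, so a root lies in (31, 32); Newton's method refines it to λ ≈ 31.3058. p(54) = -144 and p(55) = 1089 have opposite signs, so a root lies in (54, 55); Newton's method refines it to λ ≈ 54.1234. Check (Vieta): the three roots sum to 88, matching tr M = 88.
So the eigenvalues of A^T A are ≈ 2.5709, 31.3058, 54.1234 (all ≥ 0, as they must be for A^T A). The largest is λ_max ≈ 54.1234, hence ||A||_2 = sqrt(λ_max) ≈ 7.3569.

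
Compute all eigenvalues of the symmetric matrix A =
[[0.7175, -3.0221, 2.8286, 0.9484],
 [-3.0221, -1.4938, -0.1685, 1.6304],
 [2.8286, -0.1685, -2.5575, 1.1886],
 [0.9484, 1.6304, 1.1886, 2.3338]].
sigma(A) ≈ {-5, -3, 3, 4}

A is real symmetric, so its spectrum consists of real eigenvalues. Expanding the characteristic polynomial of the displayed matrix gives
  det(λ I - A) = p(λ) = λ^4 + (1)λ^3 + (-29)λ^2 + (-9)λ + (179.996).
Solving p(λ) = 0 yields eigenvalues ≈ -5, -3, 3, 4. (A is shown rounded to 4 decimals, so these recover the underlying integer eigenvalues to within that precision.)
Verification: the trace of A = -1 equals the sum of eigenvalues -1, and det(A) ≈ 179.9960 matches the eigenvalue product 180.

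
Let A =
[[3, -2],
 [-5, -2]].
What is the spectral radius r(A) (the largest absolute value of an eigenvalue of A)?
r(A) = (1 + sqrt(65))/2 ≈ 4.5311

The eigenvalues of A are the roots of its characteristic polynomial. With M = A (coefficients from the trace and determinant):
  p(λ) = det(λ I - M) = λ^2 - λ - 16.
For λ^2 - λ - 16 the discriminant is 65. It is nonnegative but not a perfect square, so the roots are real and irrational: λ = (1 ± sqrt(65))/2 ≈ 4.5311, -3.5311.
Thus the eigenvalues (to 4 decimals) are 4.5311 (modulus 4.5311); -3.5311 (modulus 3.5311). The spectral radius is the largest modulus: r(A) = (1 + sqrt(65))/2 ≈ 4.5311. (Cross-check: r(A) ≤ ||A||_2 ≈ 5.8823; equality holds whenever A is normal, though it can also hold for some non-normal A.)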